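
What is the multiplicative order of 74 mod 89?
88

89 is prime, so ord(74) divides φ(89) = 88.
Divisors of 88: 1, 2, 4, 8, 11, 22, 44, 88.
Repeated squaring: 74^1 ≡ 74, 74^2 ≡ 47, 74^4 ≡ 73, 74^8 ≡ 78, 74^16 ≡ 32, 74^32 ≡ 45, 74^64 ≡ 67 (mod 89).
Test 74^d mod 89 for each divisor d in increasing order:
74^1 ≡ 74
74^2 ≡ 47
74^4 ≡ 73
74^8 ≡ 78
74^11 = 74^8·74^2·74^1 ≡ 12
74^22 = 74^16·74^4·74^2 ≡ 55
74^44 = 74^32·74^8·74^4 ≡ 88
74^88 = 74^64·74^16·74^8 ≡ 1  ← first divisor giving 1
The order is 88.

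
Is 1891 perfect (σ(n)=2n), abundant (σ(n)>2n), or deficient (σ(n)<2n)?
deficient

Proper divisors of 1891: sum = 1 + 31 + 61 = 93
Since 93 < 1891, 1891 is deficient.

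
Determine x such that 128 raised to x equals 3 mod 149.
97

Baby-step giant-step with step n = ⌈√149⌉ = 13.
Baby steps 128^j mod 149 (j:value) for j=0..12: 0:1, 1:128, 2:143, 3:126, 4:36, 5:138, 6:82, 7:66, 8:104, 9:51, 10:121, 11:141, 12:19.
Giant-step multiplier: 128^(-13) ≡ 128^(148-13) = 128^135 ≡ 59 (mod 149).
Giant steps γ_i = 3·59^i mod 149: γ_0=3, γ_1=28, γ_2=13, γ_3=22, γ_4=106, γ_5=145, γ_6=62, γ_7=82 (in table at j=6).
x = i·n + j = 7·13 + 6 = 97.
Check: 128^97 ≡ 3 (mod 149).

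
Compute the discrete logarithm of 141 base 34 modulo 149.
61

Baby-step giant-step with step n = ⌈√149⌉ = 13.
Baby steps 34^j mod 149 (j:value) for j=0..12: 0:1, 1:34, 2:113, 3:117, 4:104, 5:109, 6:130, 7:99, 8:88, 9:12, 10:110, 11:15, 12:63.
Giant-step multiplier: 34^(-13) ≡ 34^(148-13) = 34^135 ≡ 8 (mod 149).
Giant steps γ_i = 141·8^i mod 149: γ_0=141, γ_1=85, γ_2=84, γ_3=76, γ_4=12 (in table at j=9).
x = i·n + j = 4·13 + 9 = 61.
Check: 34^61 ≡ 141 (mod 149).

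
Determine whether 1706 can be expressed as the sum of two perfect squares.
5² + 41² (a=5, b=41)

Factorization: 1706 = 2 × 853
By Fermat: n is sum of two squares iff every prime p ≡ 3 (mod 4) appears to even power.
All primes ≡ 3 (mod 4) appear to even power.
Search a = 0, 1, 2, … for 1706 - a² a perfect square: first hit at a = 5: 1706 - 25 = 1681 = 41².
1706 = 5² + 41² = 25 + 1681 ✓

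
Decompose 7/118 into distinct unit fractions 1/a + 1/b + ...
1/17 + 1/2006

Greedy algorithm:
7/118: ceiling(118/7) = 17, use 1/17
1/2006: ceiling(2006/1) = 2006, use 1/2006
Result: 7/118 = 1/17 + 1/2006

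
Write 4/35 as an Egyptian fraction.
1/9 + 1/315

Greedy algorithm:
4/35: ceiling(35/4) = 9, use 1/9
1/315: ceiling(315/1) = 315, use 1/315
Result: 4/35 = 1/9 + 1/315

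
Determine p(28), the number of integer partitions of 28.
3718

p(n) counts ways to write n as a sum of positive integers (order ignored).
Euler's pentagonal recurrence: p(k) = p(k-1) + p(k-2) - p(k-5) - p(k-7) + p(k-12) + p(k-15) - ... (offsets j(3j∓1)/2, signs ++--, p(0)=1, p(<0)=0).
DP table for k = 0..27: p(0)=1, p(1)=1, p(2)=2, p(3)=3, p(4)=5, p(5)=7, p(6)=11, p(7)=15, p(8)=22, p(9)=30, p(10)=42, p(11)=56, p(12)=77, p(13)=101, p(14)=135, p(15)=176, p(16)=231, p(17)=297, p(18)=385, p(19)=490, p(20)=627, p(21)=792, p(22)=1002, p(23)=1255, p(24)=1575, p(25)=1958, p(26)=2436, p(27)=3010.
Final step: p(28) = p(27) + p(26) - p(23) - p(21) + p(16) + p(13) - p(6) - p(2)
= 3010 + 2436 - 1255 - 792 + 231 + 101 - 11 - 2
= 3718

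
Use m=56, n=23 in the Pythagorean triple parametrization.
(2607, 2576, 3665)

Euclid's formula: a = m² - n², b = 2mn, c = m² + n²
m = 56, n = 23
a = 56² - 23² = 3136 - 529 = 2607
b = 2 × 56 × 23 = 2576
c = 56² + 23² = 3136 + 529 = 3665
Verification: 2607² + 2576² = 6796449 + 6635776 = 13432225 = 3665² ✓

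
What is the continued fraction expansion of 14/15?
[0; 1, 14]

Euclidean algorithm steps:
14 = 0 × 15 + 14
15 = 1 × 14 + 1
14 = 14 × 1 + 0
Continued fraction: [0; 1, 14]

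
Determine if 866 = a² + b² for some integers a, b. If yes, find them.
5² + 29² (a=5, b=29)

Factorization: 866 = 2 × 433
By Fermat: n is sum of two squares iff every prime p ≡ 3 (mod 4) appears to even power.
All primes ≡ 3 (mod 4) appear to even power.
Search a = 0, 1, 2, … for 866 - a² a perfect square: first hit at a = 5: 866 - 25 = 841 = 29².
866 = 5² + 29² = 25 + 841 ✓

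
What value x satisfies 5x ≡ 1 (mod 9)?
2

gcd(5, 9) = 1, so the inverse exists.
Extended Euclidean algorithm on (9, 5):
9 = 1 × 5 + 4  ⟹  4 = (1)·9 + (-1)·5
5 = 1 × 4 + 1  ⟹  1 = (-1)·9 + (2)·5
So (2)·5 ≡ 1 (mod 9), i.e. 5^(-1) ≡ 2 (mod 9).
Check: 5 × 2 = 10 ≡ 1 (mod 9)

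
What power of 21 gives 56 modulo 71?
37

Baby-step giant-step with step n = ⌈√71⌉ = 9.
Baby steps 21^j mod 71 (j:value) for j=0..8: 0:1, 1:21, 2:15, 3:31, 4:12, 5:39, 6:38, 7:17, 8:2.
Giant-step multiplier: 21^(-9) ≡ 21^(70-9) = 21^61 ≡ 22 (mod 71).
Giant steps γ_i = 56·22^i mod 71: γ_0=56, γ_1=25, γ_2=53, γ_3=30, γ_4=21 (in table at j=1).
x = i·n + j = 4·9 + 1 = 37.
Check: 21^37 ≡ 56 (mod 71).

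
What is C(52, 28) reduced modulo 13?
0

Using Lucas' theorem:
Write n=52 and k=28 in base 13:
n in base 13: [4, 0]
k in base 13: [2, 2]
C(52,28) mod 13 = ∏ C(n_i, k_i) mod 13
Digit binomials (mod 13): C(4,2) = 6; C(0,2) = 0 (k_i > n_i)
Product: 6 × 0 = 0 ≡ 0 (mod 13)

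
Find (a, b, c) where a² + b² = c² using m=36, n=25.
(671, 1800, 1921)

Euclid's formula: a = m² - n², b = 2mn, c = m² + n²
m = 36, n = 25
a = 36² - 25² = 1296 - 625 = 671
b = 2 × 36 × 25 = 1800
c = 36² + 25² = 1296 + 625 = 1921
Verification: 671² + 1800² = 450241 + 3240000 = 3690241 = 1921² ✓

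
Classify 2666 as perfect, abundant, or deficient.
deficient

Proper divisors of 2666: sum = 1 + 2 + 31 + 43 + 62 + 86 + 1333 = 1558
Since 1558 < 2666, 2666 is deficient.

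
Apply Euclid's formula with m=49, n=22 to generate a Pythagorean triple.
(1917, 2156, 2885)

Euclid's formula: a = m² - n², b = 2mn, c = m² + n²
m = 49, n = 22
a = 49² - 22² = 2401 - 484 = 1917
b = 2 × 49 × 22 = 2156
c = 49² + 22² = 2401 + 484 = 2885
Verification: 1917² + 2156² = 3674889 + 4648336 = 8323225 = 2885² ✓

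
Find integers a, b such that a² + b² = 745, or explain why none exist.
4² + 27² (a=4, b=27)

Factorization: 745 = 5 × 149
By Fermat: n is sum of two squares iff every prime p ≡ 3 (mod 4) appears to even power.
All primes ≡ 3 (mod 4) appear to even power.
Search a = 0, 1, 2, … for 745 - a² a perfect square: first hit at a = 4: 745 - 16 = 729 = 27².
745 = 4² + 27² = 16 + 729 ✓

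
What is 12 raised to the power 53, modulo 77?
45

Repeated squaring. Binary of 53 = 110101.
12^1 ≡ 12 (mod 77); 12^2 ≡ 67 (mod 77); 12^4 ≡ 23 (mod 77); 12^8 ≡ 67 (mod 77); 12^16 ≡ 23 (mod 77); 12^32 ≡ 67 (mod 77)
12^53 = 12^1 × 12^4 × 12^16 × 12^32 ≡ 45 (mod 77)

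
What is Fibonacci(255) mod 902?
610

Matrix identity: Q^n = [[F_(n+1), F_n], [F_n, F_(n-1)]] with Q = [[1,1],[1,0]].
n = 255 = 11111111₂. Square-and-multiply, entries mod 902:
Q^1 = [[1,1],[1,0]]
Q^3 = (Q^1)²·Q = [[3,2],[2,1]]
Q^7 = (Q^3)²·Q = [[21,13],[13,8]]
Q^15 = (Q^7)²·Q = [[85,610],[610,377]]
Q^31 = (Q^15)²·Q = [[881,485],[485,396]]
Q^63 = (Q^31)²·Q = [[817,244],[244,573]]
Q^127 = (Q^63)²·Q = [[21,13],[13,8]]
Q^255 = (Q^127)²·Q = [[85,610],[610,377]]
F_255 mod 902 = Q^255[0][1] = 610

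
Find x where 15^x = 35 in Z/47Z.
41

Baby-step giant-step with step n = ⌈√47⌉ = 7.
Baby steps 15^j mod 47 (j:value) for j=0..6: 0:1, 1:15, 2:37, 3:38, 4:6, 5:43, 6:34.
Giant-step multiplier: 15^(-7) ≡ 15^(46-7) = 15^39 ≡ 20 (mod 47).
Giant steps γ_i = 35·20^i mod 47: γ_0=35, γ_1=42, γ_2=41, γ_3=21, γ_4=44, γ_5=34 (in table at j=6).
x = i·n + j = 5·7 + 6 = 41.
Check: 15^41 ≡ 35 (mod 47).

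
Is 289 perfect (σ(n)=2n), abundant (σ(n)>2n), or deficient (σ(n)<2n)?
deficient

Proper divisors of 289: sum = 1 + 17 = 18
Since 18 < 289, 289 is deficient.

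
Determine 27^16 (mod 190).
11

Repeated squaring. Binary of 16 = 10000.
27^1 ≡ 27 (mod 190); 27^2 ≡ 159 (mod 190); 27^4 ≡ 11 (mod 190); 27^8 ≡ 121 (mod 190); 27^16 ≡ 11 (mod 190)
27^16 = 27^16 ≡ 11 (mod 190)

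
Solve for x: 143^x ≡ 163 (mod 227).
141

Baby-step giant-step with step n = ⌈√227⌉ = 16.
Baby steps 143^j mod 227 (j:value) for j=0..15: 0:1, 1:143, 2:19, 3:220, 4:134, 5:94, 6:49, 7:197, 8:23, 9:111, 10:210, 11:66, 12:131, 13:119, 14:219, 15:218.
Giant-step multiplier: 143^(-16) ≡ 143^(226-16) = 143^210 ≡ 112 (mod 227).
Giant steps γ_i = 163·112^i mod 227: γ_0=163, γ_1=96, γ_2=83, γ_3=216, γ_4=130, γ_5=32, γ_6=179, γ_7=72, γ_8=119 (in table at j=13).
x = i·n + j = 8·16 + 13 = 141.
Check: 143^141 ≡ 163 (mod 227).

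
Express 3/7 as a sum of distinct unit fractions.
1/3 + 1/11 + 1/231

Greedy algorithm:
3/7: ceiling(7/3) = 3, use 1/3
2/21: ceiling(21/2) = 11, use 1/11
1/231: ceiling(231/1) = 231, use 1/231
Result: 3/7 = 1/3 + 1/11 + 1/231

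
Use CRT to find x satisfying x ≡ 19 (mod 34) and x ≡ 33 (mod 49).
1209

Using Chinese Remainder Theorem:
M = 34 × 49 = 1666
M1 = 49, M2 = 34
y1 = 49^(-1) mod 34 = 25
y2 = 34^(-1) mod 49 = 13
x = (19×49×25 + 33×34×13) mod 1666 = 1209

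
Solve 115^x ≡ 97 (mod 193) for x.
74

Baby-step giant-step with step n = ⌈√193⌉ = 14.
Baby steps 115^j mod 193 (j:value) for j=0..13: 0:1, 1:115, 2:101, 3:35, 4:165, 5:61, 6:67, 7:178, 8:12, 9:29, 10:54, 11:34, 12:50, 13:153.
Giant-step multiplier: 115^(-14) ≡ 115^(192-14) = 115^178 ≡ 187 (mod 193).
Giant steps γ_i = 97·187^i mod 193: γ_0=97, γ_1=190, γ_2=18, γ_3=85, γ_4=69, γ_5=165 (in table at j=4).
x = i·n + j = 5·14 + 4 = 74.
Check: 115^74 ≡ 97 (mod 193).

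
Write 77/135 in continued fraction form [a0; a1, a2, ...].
[0; 1, 1, 3, 19]

Euclidean algorithm steps:
77 = 0 × 135 + 77
135 = 1 × 77 + 58
77 = 1 × 58 + 19
58 = 3 × 19 + 1
19 = 19 × 1 + 0
Continued fraction: [0; 1, 1, 3, 19]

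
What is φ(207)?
132

207 = 3^2 × 23
φ(n) = n × ∏(1 - 1/p) for each prime p dividing n
φ(207) = 207 × (1 - 1/3) × (1 - 1/23) = 132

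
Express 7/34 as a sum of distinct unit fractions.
1/5 + 1/170

Greedy algorithm:
7/34: ceiling(34/7) = 5, use 1/5
1/170: ceiling(170/1) = 170, use 1/170
Result: 7/34 = 1/5 + 1/170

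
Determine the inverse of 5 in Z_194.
39

gcd(5, 194) = 1, so the inverse exists.
Extended Euclidean algorithm on (194, 5):
194 = 38 × 5 + 4  ⟹  4 = (1)·194 + (-38)·5
5 = 1 × 4 + 1  ⟹  1 = (-1)·194 + (39)·5
So (39)·5 ≡ 1 (mod 194), i.e. 5^(-1) ≡ 39 (mod 194).
Check: 5 × 39 = 195 ≡ 1 (mod 194)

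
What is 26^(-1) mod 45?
26

gcd(26, 45) = 1, so the inverse exists.
Extended Euclidean algorithm on (45, 26):
45 = 1 × 26 + 19  ⟹  19 = (1)·45 + (-1)·26
26 = 1 × 19 + 7  ⟹  7 = (-1)·45 + (2)·26
19 = 2 × 7 + 5  ⟹  5 = (3)·45 + (-5)·26
7 = 1 × 5 + 2  ⟹  2 = (-4)·45 + (7)·26
5 = 2 × 2 + 1  ⟹  1 = (11)·45 + (-19)·26
So (-19)·26 ≡ 1 (mod 45), i.e. 26^(-1) ≡ -19 ≡ 26 (mod 45).
Check: 26 × 26 = 676 ≡ 1 (mod 45)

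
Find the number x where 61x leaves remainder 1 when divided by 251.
107

gcd(61, 251) = 1, so the inverse exists.
Extended Euclidean algorithm on (251, 61):
251 = 4 × 61 + 7  ⟹  7 = (1)·251 + (-4)·61
61 = 8 × 7 + 5  ⟹  5 = (-8)·251 + (33)·61
7 = 1 × 5 + 2  ⟹  2 = (9)·251 + (-37)·61
5 = 2 × 2 + 1  ⟹  1 = (-26)·251 + (107)·61
So (107)·61 ≡ 1 (mod 251), i.e. 61^(-1) ≡ 107 (mod 251).
Check: 61 × 107 = 6527 ≡ 1 (mod 251)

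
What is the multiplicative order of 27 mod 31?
10

31 is prime, so ord(27) divides φ(31) = 30.
Divisors of 30: 1, 2, 3, 5, 6, 10, 15, 30.
Repeated squaring: 27^1 ≡ 27, 27^2 ≡ 16, 27^4 ≡ 8, 27^8 ≡ 2, 27^16 ≡ 4 (mod 31).
Test 27^d mod 31 for each divisor d in increasing order:
27^1 ≡ 27
27^2 ≡ 16
27^3 = 27^2·27^1 ≡ 29
27^5 = 27^4·27^1 ≡ 30
27^6 = 27^4·27^2 ≡ 4
27^10 = 27^8·27^2 ≡ 1  ← first divisor giving 1
The order is 10.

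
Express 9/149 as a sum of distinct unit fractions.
1/17 + 1/634 + 1/535308 + 1/429831446988

Greedy algorithm:
9/149: ceiling(149/9) = 17, use 1/17
4/2533: ceiling(2533/4) = 634, use 1/634
3/1605922: ceiling(1605922/3) = 535308, use 1/535308
1/429831446988: ceiling(429831446988/1) = 429831446988, use 1/429831446988
Result: 9/149 = 1/17 + 1/634 + 1/535308 + 1/429831446988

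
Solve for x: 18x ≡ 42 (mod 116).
x ≡ 41 (mod 58)

gcd(18, 116) = 2, which divides 42, so solutions exist.
Divide through by 2: 9x ≡ 21 (mod 58).
Find 9^(-1) mod 58 by the extended Euclidean algorithm:
58 = 6 × 9 + 4  ⟹  4 = (1)·58 + (-6)·9
9 = 2 × 4 + 1  ⟹  1 = (-2)·58 + (13)·9
So (13)·9 ≡ 1 (mod 58), i.e. 9^(-1) ≡ 13 (mod 58).
x ≡ 13 × 21 = 273 ≡ 41 (mod 58).
Check: 18 × 41 = 738 ≡ 42 (mod 116).
x ≡ 41 (mod 58), giving 2 solutions mod 116.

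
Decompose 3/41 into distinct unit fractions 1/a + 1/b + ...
1/14 + 1/574

Greedy algorithm:
3/41: ceiling(41/3) = 14, use 1/14
1/574: ceiling(574/1) = 574, use 1/574
Result: 3/41 = 1/14 + 1/574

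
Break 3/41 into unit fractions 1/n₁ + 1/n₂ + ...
1/14 + 1/574

Greedy algorithm:
3/41: ceiling(41/3) = 14, use 1/14
1/574: ceiling(574/1) = 574, use 1/574
Result: 3/41 = 1/14 + 1/574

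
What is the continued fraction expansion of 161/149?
[1; 12, 2, 2, 2]

Euclidean algorithm steps:
161 = 1 × 149 + 12
149 = 12 × 12 + 5
12 = 2 × 5 + 2
5 = 2 × 2 + 1
2 = 2 × 1 + 0
Continued fraction: [1; 12, 2, 2, 2]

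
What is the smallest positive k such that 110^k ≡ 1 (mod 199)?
198

199 is prime, so ord(110) divides φ(199) = 198.
Divisors of 198: 1, 2, 3, 6, 9, 11, 18, 22, 33, 66, 99, 198.
Repeated squaring: 110^1 ≡ 110, 110^2 ≡ 160, 110^4 ≡ 128, 110^8 ≡ 66, 110^16 ≡ 177, 110^32 ≡ 86, 110^64 ≡ 33, 110^128 ≡ 94 (mod 199).
Test 110^d mod 199 for each divisor d in increasing order:
110^1 ≡ 110
110^2 ≡ 160
110^3 = 110^2·110^1 ≡ 88
110^6 = 110^4·110^2 ≡ 182
110^9 = 110^8·110^1 ≡ 96
110^11 = 110^8·110^2·110^1 ≡ 37
110^18 = 110^16·110^2 ≡ 62
110^22 = 110^16·110^4·110^2 ≡ 175
110^33 = 110^32·110^1 ≡ 107
110^66 = 110^64·110^2 ≡ 106
110^99 = 110^64·110^32·110^2·110^1 ≡ 198
110^198 = 110^128·110^64·110^4·110^2 ≡ 1  ← first divisor giving 1
The order is 198.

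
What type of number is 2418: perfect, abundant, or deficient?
abundant

Proper divisors of 2418: sum = 1 + 2 + 3 + 6 + 13 + 26 + 31 + 39 + 62 + 78 + 93 + 186 + 403 + 806 + 1209 = 2958
Since 2958 > 2418, 2418 is abundant.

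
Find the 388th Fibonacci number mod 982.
973

Matrix identity: Q^n = [[F_(n+1), F_n], [F_n, F_(n-1)]] with Q = [[1,1],[1,0]].
n = 388 = 110000100₂. Square-and-multiply, entries mod 982:
Q^1 = [[1,1],[1,0]]
Q^3 = (Q^1)²·Q = [[3,2],[2,1]]
Q^6 = (Q^3)² = [[13,8],[8,5]]
Q^12 = (Q^6)² = [[233,144],[144,89]]
Q^24 = (Q^12)² = [[393,214],[214,179]]
Q^48 = (Q^24)² = [[899,640],[640,259]]
Q^97 = (Q^48)²·Q = [[813,121],[121,692]]
Q^194 = (Q^97)² = [[976,435],[435,541]]
Q^388 = (Q^194)² = [[717,973],[973,726]]
F_388 mod 982 = Q^388[0][1] = 973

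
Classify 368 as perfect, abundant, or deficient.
abundant

Proper divisors of 368: sum = 1 + 2 + 4 + 8 + 16 + 23 + 46 + 92 + 184 = 376
Since 376 > 368, 368 is abundant.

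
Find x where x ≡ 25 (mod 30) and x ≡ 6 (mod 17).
295

Using Chinese Remainder Theorem:
M = 30 × 17 = 510
M1 = 17, M2 = 30
y1 = 17^(-1) mod 30 = 23
y2 = 30^(-1) mod 17 = 4
x = (25×17×23 + 6×30×4) mod 510 = 295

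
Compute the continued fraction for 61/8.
[7; 1, 1, 1, 2]

Euclidean algorithm steps:
61 = 7 × 8 + 5
8 = 1 × 5 + 3
5 = 1 × 3 + 2
3 = 1 × 2 + 1
2 = 2 × 1 + 0
Continued fraction: [7; 1, 1, 1, 2]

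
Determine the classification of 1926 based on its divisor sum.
abundant

Proper divisors of 1926: sum = 1 + 2 + 3 + 6 + 9 + 18 + 107 + 214 + 321 + 642 + 963 = 2286
Since 2286 > 1926, 1926 is abundant.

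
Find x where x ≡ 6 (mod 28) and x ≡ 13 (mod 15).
118

Using Chinese Remainder Theorem:
M = 28 × 15 = 420
M1 = 15, M2 = 28
y1 = 15^(-1) mod 28 = 15
y2 = 28^(-1) mod 15 = 7
x = (6×15×15 + 13×28×7) mod 420 = 118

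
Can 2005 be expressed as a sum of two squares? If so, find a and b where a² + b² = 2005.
18² + 41² (a=18, b=41)

Factorization: 2005 = 5 × 401
By Fermat: n is sum of two squares iff every prime p ≡ 3 (mod 4) appears to even power.
All primes ≡ 3 (mod 4) appear to even power.
Search a = 0, 1, 2, … for 2005 - a² a perfect square: first hit at a = 18: 2005 - 324 = 1681 = 41².
2005 = 18² + 41² = 324 + 1681 ✓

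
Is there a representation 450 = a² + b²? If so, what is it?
3² + 21² (a=3, b=21)

Factorization: 450 = 2 × 3^2 × 5^2
By Fermat: n is sum of two squares iff every prime p ≡ 3 (mod 4) appears to even power.
All primes ≡ 3 (mod 4) appear to even power.
Search a = 0, 1, 2, … for 450 - a² a perfect square: first hit at a = 3: 450 - 9 = 441 = 21².
450 = 3² + 21² = 9 + 441 ✓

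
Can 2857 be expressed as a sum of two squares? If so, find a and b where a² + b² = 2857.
16² + 51² (a=16, b=51)

Factorization: 2857 = 2857
By Fermat: n is sum of two squares iff every prime p ≡ 3 (mod 4) appears to even power.
All primes ≡ 3 (mod 4) appear to even power.
Search a = 0, 1, 2, … for 2857 - a² a perfect square: first hit at a = 16: 2857 - 256 = 2601 = 51².
2857 = 16² + 51² = 256 + 2601 ✓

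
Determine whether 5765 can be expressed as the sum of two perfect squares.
17² + 74² (a=17, b=74)

Factorization: 5765 = 5 × 1153
By Fermat: n is sum of two squares iff every prime p ≡ 3 (mod 4) appears to even power.
All primes ≡ 3 (mod 4) appear to even power.
Search a = 0, 1, 2, … for 5765 - a² a perfect square: first hit at a = 17: 5765 - 289 = 5476 = 74².
5765 = 17² + 74² = 289 + 5476 ✓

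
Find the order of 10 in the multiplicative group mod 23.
22

23 is prime, so ord(10) divides φ(23) = 22.
Divisors of 22: 1, 2, 11, 22.
Repeated squaring: 10^1 ≡ 10, 10^2 ≡ 8, 10^4 ≡ 18, 10^8 ≡ 2, 10^16 ≡ 4 (mod 23).
Test 10^d mod 23 for each divisor d in increasing order:
10^1 ≡ 10
10^2 ≡ 8
10^11 = 10^8·10^2·10^1 ≡ 22
10^22 = 10^16·10^4·10^2 ≡ 1  ← first divisor giving 1
The order is 22.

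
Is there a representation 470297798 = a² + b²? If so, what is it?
Not possible

Factorization: 470297798 = 2 × 41 × 179^3
By Fermat: n is sum of two squares iff every prime p ≡ 3 (mod 4) appears to even power.
Prime(s) ≡ 3 (mod 4) with odd exponent: [(179, 3)]
Therefore 470297798 cannot be expressed as a² + b².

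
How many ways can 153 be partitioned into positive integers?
54770336324

p(n) counts ways to write n as a sum of positive integers (order ignored).
Euler's pentagonal recurrence: p(k) = p(k-1) + p(k-2) - p(k-5) - p(k-7) + p(k-12) + p(k-15) - ... (offsets j(3j∓1)/2, signs ++--, p(0)=1, p(<0)=0).
DP table for k = 0..152: p(0)=1, p(1)=1, p(2)=2, p(3)=3, p(4)=5, p(5)=7, p(6)=11, p(7)=15, p(8)=22, p(9)=30, p(10)=42, p(11)=56, p(12)=77, p(13)=101, p(14)=135, p(15)=176, p(16)=231, p(17)=297, p(18)=385, p(19)=490, p(20)=627, p(21)=792, p(22)=1002, p(23)=1255, p(24)=1575, p(25)=1958, p(26)=2436, p(27)=3010, p(28)=3718, p(29)=4565, p(30)=5604, p(31)=6842, p(32)=8349, p(33)=10143, p(34)=12310, p(35)=14883, p(36)=17977, p(37)=21637, p(38)=26015, p(39)=31185, p(40)=37338, p(41)=44583, p(42)=53174, p(43)=63261, p(44)=75175, p(45)=89134, p(46)=105558, p(47)=124754, p(48)=147273, p(49)=173525, p(50)=204226, p(51)=239943, p(52)=281589, p(53)=329931, p(54)=386155, p(55)=451276, p(56)=526823, p(57)=614154, p(58)=715220, p(59)=831820, p(60)=966467, p(61)=1121505, p(62)=1300156, p(63)=1505499, p(64)=1741630, p(65)=2012558, p(66)=2323520, p(67)=2679689, p(68)=3087735, p(69)=3554345, p(70)=4087968, p(71)=4697205, p(72)=5392783, p(73)=6185689, p(74)=7089500, p(75)=8118264, p(76)=9289091, p(77)=10619863, p(78)=12132164, p(79)=13848650, p(80)=15796476, p(81)=18004327, p(82)=20506255, p(83)=23338469, p(84)=26543660, p(85)=30167357, p(86)=34262962, p(87)=38887673, p(88)=44108109, p(89)=49995925, p(90)=56634173, p(91)=64112359, p(92)=72533807, p(93)=82010177, p(94)=92669720, p(95)=104651419, p(96)=118114304, p(97)=133230930, p(98)=150198136, p(99)=169229875, p(100)=190569292, p(101)=214481126, p(102)=241265379, p(103)=271248950, p(104)=304801365, p(105)=342325709, p(106)=384276336, p(107)=431149389, p(108)=483502844, p(109)=541946240, p(110)=607163746, p(111)=679903203, p(112)=761002156, p(113)=851376628, p(114)=952050665, p(115)=1064144451, p(116)=1188908248, p(117)=1327710076, p(118)=1482074143, p(119)=1653668665, p(120)=1844349560, p(121)=2056148051, p(122)=2291320912, p(123)=2552338241, p(124)=2841940500, p(125)=3163127352, p(126)=3519222692, p(127)=3913864295, p(128)=4351078600, p(129)=4835271870, p(130)=5371315400, p(131)=5964539504, p(132)=6620830889, p(133)=7346629512, p(134)=8149040695, p(135)=9035836076, p(136)=10015581680, p(137)=11097645016, p(138)=12292341831, p(139)=13610949895, p(140)=15065878135, p(141)=16670689208, p(142)=18440293320, p(143)=20390982757, p(144)=22540654445, p(145)=24908858009, p(146)=27517052599, p(147)=30388671978, p(148)=33549419497, p(149)=37027355200, p(150)=40853235313, p(151)=45060624582, p(152)=49686288421.
Final step: p(153) = p(152) + p(151) - p(148) - p(146) + p(141) + p(138) - p(131) - p(127) + p(118) + p(113) - p(102) - p(96) + p(83) + p(76) - p(61) - p(53) + p(36) + p(27) - p(8)
= 49686288421 + 45060624582 - 33549419497 - 27517052599 + 16670689208 + 12292341831 - 5964539504 - 3913864295 + 1482074143 + 851376628 - 241265379 - 118114304 + 23338469 + 9289091 - 1121505 - 329931 + 17977 + 3010 - 22
= 54770336324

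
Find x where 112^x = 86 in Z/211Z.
27

Baby-step giant-step with step n = ⌈√211⌉ = 15.
Baby steps 112^j mod 211 (j:value) for j=0..14: 0:1, 1:112, 2:95, 3:90, 4:163, 5:110, 6:82, 7:111, 8:194, 9:206, 10:73, 11:158, 12:183, 13:29, 14:83.
Giant-step multiplier: 112^(-15) ≡ 112^(210-15) = 112^195 ≡ 88 (mod 211).
Giant steps γ_i = 86·88^i mod 211: γ_0=86, γ_1=183 (in table at j=12).
x = i·n + j = 1·15 + 12 = 27.
Check: 112^27 ≡ 86 (mod 211).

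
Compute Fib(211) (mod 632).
533

Matrix identity: Q^n = [[F_(n+1), F_n], [F_n, F_(n-1)]] with Q = [[1,1],[1,0]].
n = 211 = 11010011₂. Square-and-multiply, entries mod 632:
Q^1 = [[1,1],[1,0]]
Q^3 = (Q^1)²·Q = [[3,2],[2,1]]
Q^6 = (Q^3)² = [[13,8],[8,5]]
Q^13 = (Q^6)²·Q = [[377,233],[233,144]]
Q^26 = (Q^13)² = [[498,49],[49,449]]
Q^52 = (Q^26)² = [[133,267],[267,498]]
Q^105 = (Q^52)²·Q = [[231,498],[498,365]]
Q^211 = (Q^105)²·Q = [[301,533],[533,400]]
F_211 mod 632 = Q^211[0][1] = 533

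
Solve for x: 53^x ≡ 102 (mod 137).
99

Baby-step giant-step with step n = ⌈√137⌉ = 12.
Baby steps 53^j mod 137 (j:value) for j=0..11: 0:1, 1:53, 2:69, 3:95, 4:103, 5:116, 6:120, 7:58, 8:60, 9:29, 10:30, 11:83.
Giant-step multiplier: 53^(-12) ≡ 53^(136-12) = 53^124 ≡ 64 (mod 137).
Giant steps γ_i = 102·64^i mod 137: γ_0=102, γ_1=89, γ_2=79, γ_3=124, γ_4=127, γ_5=45, γ_6=3, γ_7=55, γ_8=95 (in table at j=3).
x = i·n + j = 8·12 + 3 = 99.
Check: 53^99 ≡ 102 (mod 137).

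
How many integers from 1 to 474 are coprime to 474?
156

474 = 2 × 3 × 79
φ(n) = n × ∏(1 - 1/p) for each prime p dividing n
φ(474) = 474 × (1 - 1/2) × (1 - 1/3) × (1 - 1/79) = 156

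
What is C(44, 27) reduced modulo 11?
0

Using Lucas' theorem:
Write n=44 and k=27 in base 11:
n in base 11: [4, 0]
k in base 11: [2, 5]
C(44,27) mod 11 = ∏ C(n_i, k_i) mod 11
Digit binomials (mod 11): C(4,2) = 6; C(0,5) = 0 (k_i > n_i)
Product: 6 × 0 = 0 ≡ 0 (mod 11)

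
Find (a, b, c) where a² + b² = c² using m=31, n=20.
(561, 1240, 1361)

Euclid's formula: a = m² - n², b = 2mn, c = m² + n²
m = 31, n = 20
a = 31² - 20² = 961 - 400 = 561
b = 2 × 31 × 20 = 1240
c = 31² + 20² = 961 + 400 = 1361
Verification: 561² + 1240² = 314721 + 1537600 = 1852321 = 1361² ✓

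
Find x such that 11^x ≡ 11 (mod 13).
1

Baby-step giant-step with step n = ⌈√13⌉ = 4.
Baby steps 11^j mod 13 (j:value) for j=0..3: 0:1, 1:11, 2:4, 3:5.
h = 11 is already in the table at j=1, so x = 1.
Check: 11^1 ≡ 11 (mod 13).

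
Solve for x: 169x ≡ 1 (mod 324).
301

gcd(169, 324) = 1, so the inverse exists.
Extended Euclidean algorithm on (324, 169):
324 = 1 × 169 + 155  ⟹  155 = (1)·324 + (-1)·169
169 = 1 × 155 + 14  ⟹  14 = (-1)·324 + (2)·169
155 = 11 × 14 + 1  ⟹  1 = (12)·324 + (-23)·169
So (-23)·169 ≡ 1 (mod 324), i.e. 169^(-1) ≡ -23 ≡ 301 (mod 324).
Check: 169 × 301 = 50869 ≡ 1 (mod 324)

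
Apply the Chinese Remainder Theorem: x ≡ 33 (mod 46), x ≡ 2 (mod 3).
125

Using Chinese Remainder Theorem:
M = 46 × 3 = 138
M1 = 3, M2 = 46
y1 = 3^(-1) mod 46 = 31
y2 = 46^(-1) mod 3 = 1
x = (33×3×31 + 2×46×1) mod 138 = 125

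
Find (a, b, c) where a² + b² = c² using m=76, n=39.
(4255, 5928, 7297)

Euclid's formula: a = m² - n², b = 2mn, c = m² + n²
m = 76, n = 39
a = 76² - 39² = 5776 - 1521 = 4255
b = 2 × 76 × 39 = 5928
c = 76² + 39² = 5776 + 1521 = 7297
Verification: 4255² + 5928² = 18105025 + 35141184 = 53246209 = 7297² ✓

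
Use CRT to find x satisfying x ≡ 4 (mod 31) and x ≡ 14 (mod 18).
500

Using Chinese Remainder Theorem:
M = 31 × 18 = 558
M1 = 18, M2 = 31
y1 = 18^(-1) mod 31 = 19
y2 = 31^(-1) mod 18 = 7
x = (4×18×19 + 14×31×7) mod 558 = 500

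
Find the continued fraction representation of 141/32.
[4; 2, 2, 6]

Euclidean algorithm steps:
141 = 4 × 32 + 13
32 = 2 × 13 + 6
13 = 2 × 6 + 1
6 = 6 × 1 + 0
Continued fraction: [4; 2, 2, 6]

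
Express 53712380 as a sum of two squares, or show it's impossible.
Not possible

Factorization: 53712380 = 2^2 × 5 × 139^3
By Fermat: n is sum of two squares iff every prime p ≡ 3 (mod 4) appears to even power.
Prime(s) ≡ 3 (mod 4) with odd exponent: [(139, 3)]
Therefore 53712380 cannot be expressed as a² + b².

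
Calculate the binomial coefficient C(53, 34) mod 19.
2

Using Lucas' theorem:
Write n=53 and k=34 in base 19:
n in base 19: [2, 15]
k in base 19: [1, 15]
C(53,34) mod 19 = ∏ C(n_i, k_i) mod 19
Digit binomials (mod 19): C(2,1) = 2; C(15,15) = 1
Product: 2 × 1 = 2 ≡ 2 (mod 19)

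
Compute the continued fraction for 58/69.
[0; 1, 5, 3, 1, 2]

Euclidean algorithm steps:
58 = 0 × 69 + 58
69 = 1 × 58 + 11
58 = 5 × 11 + 3
11 = 3 × 3 + 2
3 = 1 × 2 + 1
2 = 2 × 1 + 0
Continued fraction: [0; 1, 5, 3, 1, 2]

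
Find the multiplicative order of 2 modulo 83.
82

83 is prime, so ord(2) divides φ(83) = 82.
Divisors of 82: 1, 2, 41, 82.
Repeated squaring: 2^1 ≡ 2, 2^2 ≡ 4, 2^4 ≡ 16, 2^8 ≡ 7, 2^16 ≡ 49, 2^32 ≡ 77, 2^64 ≡ 36 (mod 83).
Test 2^d mod 83 for each divisor d in increasing order:
2^1 ≡ 2
2^2 ≡ 4
2^41 = 2^32·2^8·2^1 ≡ 82
2^82 = 2^64·2^16·2^2 ≡ 1  ← first divisor giving 1
The order is 82.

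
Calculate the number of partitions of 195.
2580840212973

p(n) counts ways to write n as a sum of positive integers (order ignored).
Euler's pentagonal recurrence: p(k) = p(k-1) + p(k-2) - p(k-5) - p(k-7) + p(k-12) + p(k-15) - ... (offsets j(3j∓1)/2, signs ++--, p(0)=1, p(<0)=0).
DP table for k = 0..194: p(0)=1, p(1)=1, p(2)=2, p(3)=3, p(4)=5, p(5)=7, p(6)=11, p(7)=15, p(8)=22, p(9)=30, p(10)=42, p(11)=56, p(12)=77, p(13)=101, p(14)=135, p(15)=176, p(16)=231, p(17)=297, p(18)=385, p(19)=490, p(20)=627, p(21)=792, p(22)=1002, p(23)=1255, p(24)=1575, p(25)=1958, p(26)=2436, p(27)=3010, p(28)=3718, p(29)=4565, p(30)=5604, p(31)=6842, p(32)=8349, p(33)=10143, p(34)=12310, p(35)=14883, p(36)=17977, p(37)=21637, p(38)=26015, p(39)=31185, p(40)=37338, p(41)=44583, p(42)=53174, p(43)=63261, p(44)=75175, p(45)=89134, p(46)=105558, p(47)=124754, p(48)=147273, p(49)=173525, p(50)=204226, p(51)=239943, p(52)=281589, p(53)=329931, p(54)=386155, p(55)=451276, p(56)=526823, p(57)=614154, p(58)=715220, p(59)=831820, p(60)=966467, p(61)=1121505, p(62)=1300156, p(63)=1505499, p(64)=1741630, p(65)=2012558, p(66)=2323520, p(67)=2679689, p(68)=3087735, p(69)=3554345, p(70)=4087968, p(71)=4697205, p(72)=5392783, p(73)=6185689, p(74)=7089500, p(75)=8118264, p(76)=9289091, p(77)=10619863, p(78)=12132164, p(79)=13848650, p(80)=15796476, p(81)=18004327, p(82)=20506255, p(83)=23338469, p(84)=26543660, p(85)=30167357, p(86)=34262962, p(87)=38887673, p(88)=44108109, p(89)=49995925, p(90)=56634173, p(91)=64112359, p(92)=72533807, p(93)=82010177, p(94)=92669720, p(95)=104651419, p(96)=118114304, p(97)=133230930, p(98)=150198136, p(99)=169229875, p(100)=190569292, p(101)=214481126, p(102)=241265379, p(103)=271248950, p(104)=304801365, p(105)=342325709, p(106)=384276336, p(107)=431149389, p(108)=483502844, p(109)=541946240, p(110)=607163746, p(111)=679903203, p(112)=761002156, p(113)=851376628, p(114)=952050665, p(115)=1064144451, p(116)=1188908248, p(117)=1327710076, p(118)=1482074143, p(119)=1653668665, p(120)=1844349560, p(121)=2056148051, p(122)=2291320912, p(123)=2552338241, p(124)=2841940500, p(125)=3163127352, p(126)=3519222692, p(127)=3913864295, p(128)=4351078600, p(129)=4835271870, p(130)=5371315400, p(131)=5964539504, p(132)=6620830889, p(133)=7346629512, p(134)=8149040695, p(135)=9035836076, p(136)=10015581680, p(137)=11097645016, p(138)=12292341831, p(139)=13610949895, p(140)=15065878135, p(141)=16670689208, p(142)=18440293320, p(143)=20390982757, p(144)=22540654445, p(145)=24908858009, p(146)=27517052599, p(147)=30388671978, p(148)=33549419497, p(149)=37027355200, p(150)=40853235313, p(151)=45060624582, p(152)=49686288421, p(153)=54770336324, p(154)=60356673280, p(155)=66493182097, p(156)=73232243759, p(157)=80630964769, p(158)=88751778802, p(159)=97662728555, p(160)=107438159466, p(161)=118159068427, p(162)=129913904637, p(163)=142798995930, p(164)=156919475295, p(165)=172389800255, p(166)=189334822579, p(167)=207890420102, p(168)=228204732751, p(169)=250438925115, p(170)=274768617130, p(171)=301384802048, p(172)=330495499613, p(173)=362326859895, p(174)=397125074750, p(175)=435157697830, p(176)=476715857290, p(177)=522115831195, p(178)=571701605655, p(179)=625846753120, p(180)=684957390936, p(181)=749474411781, p(182)=819876908323, p(183)=896684817527, p(184)=980462880430, p(185)=1071823774337, p(186)=1171432692373, p(187)=1280011042268, p(188)=1398341745571, p(189)=1527273599625, p(190)=1667727404093, p(191)=1820701100652, p(192)=1987276856363, p(193)=2168627105469, p(194)=2366022741845.
Final step: p(195) = p(194) + p(193) - p(190) - p(188) + p(183) + p(180) - p(173) - p(169) + p(160) + p(155) - p(144) - p(138) + p(125) + p(118) - p(103) - p(95) + p(78) + p(69) - p(50) - p(40) + p(19) + p(8)
= 2366022741845 + 2168627105469 - 1667727404093 - 1398341745571 + 896684817527 + 684957390936 - 362326859895 - 250438925115 + 107438159466 + 66493182097 - 22540654445 - 12292341831 + 3163127352 + 1482074143 - 271248950 - 104651419 + 12132164 + 3554345 - 204226 - 37338 + 490 + 22
= 2580840212973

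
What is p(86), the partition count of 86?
34262962

p(n) counts ways to write n as a sum of positive integers (order ignored).
Euler's pentagonal recurrence: p(k) = p(k-1) + p(k-2) - p(k-5) - p(k-7) + p(k-12) + p(k-15) - ... (offsets j(3j∓1)/2, signs ++--, p(0)=1, p(<0)=0).
DP table for k = 0..85: p(0)=1, p(1)=1, p(2)=2, p(3)=3, p(4)=5, p(5)=7, p(6)=11, p(7)=15, p(8)=22, p(9)=30, p(10)=42, p(11)=56, p(12)=77, p(13)=101, p(14)=135, p(15)=176, p(16)=231, p(17)=297, p(18)=385, p(19)=490, p(20)=627, p(21)=792, p(22)=1002, p(23)=1255, p(24)=1575, p(25)=1958, p(26)=2436, p(27)=3010, p(28)=3718, p(29)=4565, p(30)=5604, p(31)=6842, p(32)=8349, p(33)=10143, p(34)=12310, p(35)=14883, p(36)=17977, p(37)=21637, p(38)=26015, p(39)=31185, p(40)=37338, p(41)=44583, p(42)=53174, p(43)=63261, p(44)=75175, p(45)=89134, p(46)=105558, p(47)=124754, p(48)=147273, p(49)=173525, p(50)=204226, p(51)=239943, p(52)=281589, p(53)=329931, p(54)=386155, p(55)=451276, p(56)=526823, p(57)=614154, p(58)=715220, p(59)=831820, p(60)=966467, p(61)=1121505, p(62)=1300156, p(63)=1505499, p(64)=1741630, p(65)=2012558, p(66)=2323520, p(67)=2679689, p(68)=3087735, p(69)=3554345, p(70)=4087968, p(71)=4697205, p(72)=5392783, p(73)=6185689, p(74)=7089500, p(75)=8118264, p(76)=9289091, p(77)=10619863, p(78)=12132164, p(79)=13848650, p(80)=15796476, p(81)=18004327, p(82)=20506255, p(83)=23338469, p(84)=26543660, p(85)=30167357.
Final step: p(86) = p(85) + p(84) - p(81) - p(79) + p(74) + p(71) - p(64) - p(60) + p(51) + p(46) - p(35) - p(29) + p(16) + p(9)
= 30167357 + 26543660 - 18004327 - 13848650 + 7089500 + 4697205 - 1741630 - 966467 + 239943 + 105558 - 14883 - 4565 + 231 + 30
= 34262962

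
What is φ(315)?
144

315 = 3^2 × 5 × 7
φ(n) = n × ∏(1 - 1/p) for each prime p dividing n
φ(315) = 315 × (1 - 1/3) × (1 - 1/5) × (1 - 1/7) = 144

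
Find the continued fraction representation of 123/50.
[2; 2, 5, 1, 3]

Euclidean algorithm steps:
123 = 2 × 50 + 23
50 = 2 × 23 + 4
23 = 5 × 4 + 3
4 = 1 × 3 + 1
3 = 3 × 1 + 0
Continued fraction: [2; 2, 5, 1, 3]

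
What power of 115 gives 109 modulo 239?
48

Baby-step giant-step with step n = ⌈√239⌉ = 16.
Baby steps 115^j mod 239 (j:value) for j=0..15: 0:1, 1:115, 2:80, 3:118, 4:186, 5:119, 6:62, 7:199, 8:180, 9:146, 10:60, 11:208, 12:20, 13:149, 14:166, 15:209.
Giant-step multiplier: 115^(-16) ≡ 115^(238-16) = 115^222 ≡ 108 (mod 239).
Giant steps γ_i = 109·108^i mod 239: γ_0=109, γ_1=61, γ_2=135, γ_3=1 (in table at j=0).
x = i·n + j = 3·16 + 0 = 48.
Check: 115^48 ≡ 109 (mod 239).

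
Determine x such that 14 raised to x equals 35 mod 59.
44

Baby-step giant-step with step n = ⌈√59⌉ = 8.
Baby steps 14^j mod 59 (j:value) for j=0..7: 0:1, 1:14, 2:19, 3:30, 4:7, 5:39, 6:15, 7:33.
Giant-step multiplier: 14^(-8) ≡ 14^(58-8) = 14^50 ≡ 53 (mod 59).
Giant steps γ_i = 35·53^i mod 59: γ_0=35, γ_1=26, γ_2=21, γ_3=51, γ_4=48, γ_5=7 (in table at j=4).
x = i·n + j = 5·8 + 4 = 44.
Check: 14^44 ≡ 35 (mod 59).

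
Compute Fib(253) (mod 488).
233

Matrix identity: Q^n = [[F_(n+1), F_n], [F_n, F_(n-1)]] with Q = [[1,1],[1,0]].
n = 253 = 11111101₂. Square-and-multiply, entries mod 488:
Q^1 = [[1,1],[1,0]]
Q^3 = (Q^1)²·Q = [[3,2],[2,1]]
Q^7 = (Q^3)²·Q = [[21,13],[13,8]]
Q^15 = (Q^7)²·Q = [[11,122],[122,377]]
Q^31 = (Q^15)²·Q = [[365,365],[365,0]]
Q^63 = (Q^31)²·Q = [[3,2],[2,1]]
Q^126 = (Q^63)² = [[13,8],[8,5]]
Q^253 = (Q^126)²·Q = [[377,233],[233,144]]
F_253 mod 488 = Q^253[0][1] = 233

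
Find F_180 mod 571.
73

Matrix identity: Q^n = [[F_(n+1), F_n], [F_n, F_(n-1)]] with Q = [[1,1],[1,0]].
n = 180 = 10110100₂. Square-and-multiply, entries mod 571:
Q^1 = [[1,1],[1,0]]
Q^2 = (Q^1)² = [[2,1],[1,1]]
Q^5 = (Q^2)²·Q = [[8,5],[5,3]]
Q^11 = (Q^5)²·Q = [[144,89],[89,55]]
Q^22 = (Q^11)² = [[107,10],[10,97]]
Q^45 = (Q^22)²·Q = [[456,129],[129,327]]
Q^90 = (Q^45)² = [[174,511],[511,234]]
Q^180 = (Q^90)² = [[187,73],[73,114]]
F_180 mod 571 = Q^180[0][1] = 73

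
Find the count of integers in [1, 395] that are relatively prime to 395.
312

395 = 5 × 79
φ(n) = n × ∏(1 - 1/p) for each prime p dividing n
φ(395) = 395 × (1 - 1/5) × (1 - 1/79) = 312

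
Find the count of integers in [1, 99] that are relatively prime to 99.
60

99 = 3^2 × 11
φ(n) = n × ∏(1 - 1/p) for each prime p dividing n
φ(99) = 99 × (1 - 1/3) × (1 - 1/11) = 60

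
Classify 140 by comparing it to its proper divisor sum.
abundant

Proper divisors of 140: sum = 1 + 2 + 4 + 5 + 7 + 10 + 14 + 20 + 28 + 35 + 70 = 196
Since 196 > 140, 140 is abundant.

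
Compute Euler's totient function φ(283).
282

283 = 283
φ(n) = n × ∏(1 - 1/p) for each prime p dividing n
φ(283) = 283 × (1 - 1/283) = 282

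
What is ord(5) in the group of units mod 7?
6

7 is prime, so ord(5) divides φ(7) = 6.
Divisors of 6: 1, 2, 3, 6.
Repeated squaring: 5^1 ≡ 5, 5^2 ≡ 4, 5^4 ≡ 2 (mod 7).
Test 5^d mod 7 for each divisor d in increasing order:
5^1 ≡ 5
5^2 ≡ 4
5^3 = 5^2·5^1 ≡ 6
5^6 = 5^4·5^2 ≡ 1  ← first divisor giving 1
The order is 6.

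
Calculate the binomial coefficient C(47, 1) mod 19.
9

Using Lucas' theorem:
Write n=47 and k=1 in base 19:
n in base 19: [2, 9]
k in base 19: [0, 1]
C(47,1) mod 19 = ∏ C(n_i, k_i) mod 19
Digit binomials (mod 19): C(2,0) = 1; C(9,1) = 9
Product: 1 × 9 = 9 ≡ 9 (mod 19)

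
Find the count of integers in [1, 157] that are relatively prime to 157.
156

157 = 157
φ(n) = n × ∏(1 - 1/p) for each prime p dividing n
φ(157) = 157 × (1 - 1/157) = 156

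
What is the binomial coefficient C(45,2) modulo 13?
2

Using Lucas' theorem:
Write n=45 and k=2 in base 13:
n in base 13: [3, 6]
k in base 13: [0, 2]
C(45,2) mod 13 = ∏ C(n_i, k_i) mod 13
Digit binomials (mod 13): C(3,0) = 1; C(6,2) = 15 ≡ 2
Product: 1 × 2 = 2 ≡ 2 (mod 13)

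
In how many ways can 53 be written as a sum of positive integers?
329931

p(n) counts ways to write n as a sum of positive integers (order ignored).
Euler's pentagonal recurrence: p(k) = p(k-1) + p(k-2) - p(k-5) - p(k-7) + p(k-12) + p(k-15) - ... (offsets j(3j∓1)/2, signs ++--, p(0)=1, p(<0)=0).
DP table for k = 0..52: p(0)=1, p(1)=1, p(2)=2, p(3)=3, p(4)=5, p(5)=7, p(6)=11, p(7)=15, p(8)=22, p(9)=30, p(10)=42, p(11)=56, p(12)=77, p(13)=101, p(14)=135, p(15)=176, p(16)=231, p(17)=297, p(18)=385, p(19)=490, p(20)=627, p(21)=792, p(22)=1002, p(23)=1255, p(24)=1575, p(25)=1958, p(26)=2436, p(27)=3010, p(28)=3718, p(29)=4565, p(30)=5604, p(31)=6842, p(32)=8349, p(33)=10143, p(34)=12310, p(35)=14883, p(36)=17977, p(37)=21637, p(38)=26015, p(39)=31185, p(40)=37338, p(41)=44583, p(42)=53174, p(43)=63261, p(44)=75175, p(45)=89134, p(46)=105558, p(47)=124754, p(48)=147273, p(49)=173525, p(50)=204226, p(51)=239943, p(52)=281589.
Final step: p(53) = p(52) + p(51) - p(48) - p(46) + p(41) + p(38) - p(31) - p(27) + p(18) + p(13) - p(2)
= 281589 + 239943 - 147273 - 105558 + 44583 + 26015 - 6842 - 3010 + 385 + 101 - 2
= 329931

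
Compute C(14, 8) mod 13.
0

Using Lucas' theorem:
Write n=14 and k=8 in base 13:
n in base 13: [1, 1]
k in base 13: [0, 8]
C(14,8) mod 13 = ∏ C(n_i, k_i) mod 13
Digit binomials (mod 13): C(1,0) = 1; C(1,8) = 0 (k_i > n_i)
Product: 1 × 0 = 0 ≡ 0 (mod 13)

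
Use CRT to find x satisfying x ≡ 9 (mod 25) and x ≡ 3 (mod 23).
509

Using Chinese Remainder Theorem:
M = 25 × 23 = 575
M1 = 23, M2 = 25
y1 = 23^(-1) mod 25 = 12
y2 = 25^(-1) mod 23 = 12
x = (9×23×12 + 3×25×12) mod 575 = 509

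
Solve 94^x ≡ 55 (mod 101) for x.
43

Baby-step giant-step with step n = ⌈√101⌉ = 11.
Baby steps 94^j mod 101 (j:value) for j=0..10: 0:1, 1:94, 2:49, 3:61, 4:78, 5:60, 6:85, 7:11, 8:24, 9:34, 10:65.
Giant-step multiplier: 94^(-11) ≡ 94^(100-11) = 94^89 ≡ 99 (mod 101).
Giant steps γ_i = 55·99^i mod 101: γ_0=55, γ_1=92, γ_2=18, γ_3=65 (in table at j=10).
x = i·n + j = 3·11 + 10 = 43.
Check: 94^43 ≡ 55 (mod 101).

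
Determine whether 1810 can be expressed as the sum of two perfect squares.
17² + 39² (a=17, b=39)

Factorization: 1810 = 2 × 5 × 181
By Fermat: n is sum of two squares iff every prime p ≡ 3 (mod 4) appears to even power.
All primes ≡ 3 (mod 4) appear to even power.
Search a = 0, 1, 2, … for 1810 - a² a perfect square: first hit at a = 17: 1810 - 289 = 1521 = 39².
1810 = 17² + 39² = 289 + 1521 ✓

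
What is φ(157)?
156

157 = 157
φ(n) = n × ∏(1 - 1/p) for each prime p dividing n
φ(157) = 157 × (1 - 1/157) = 156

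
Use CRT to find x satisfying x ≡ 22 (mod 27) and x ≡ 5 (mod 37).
967

Using Chinese Remainder Theorem:
M = 27 × 37 = 999
M1 = 37, M2 = 27
y1 = 37^(-1) mod 27 = 19
y2 = 27^(-1) mod 37 = 11
x = (22×37×19 + 5×27×11) mod 999 = 967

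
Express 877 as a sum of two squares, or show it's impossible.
6² + 29² (a=6, b=29)

Factorization: 877 = 877
By Fermat: n is sum of two squares iff every prime p ≡ 3 (mod 4) appears to even power.
All primes ≡ 3 (mod 4) appear to even power.
Search a = 0, 1, 2, … for 877 - a² a perfect square: first hit at a = 6: 877 - 36 = 841 = 29².
877 = 6² + 29² = 36 + 841 ✓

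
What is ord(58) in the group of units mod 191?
190

191 is prime, so ord(58) divides φ(191) = 190.
Divisors of 190: 1, 2, 5, 10, 19, 38, 95, 190.
Repeated squaring: 58^1 ≡ 58, 58^2 ≡ 117, 58^4 ≡ 128, 58^8 ≡ 149, 58^16 ≡ 45, 58^32 ≡ 115, 58^64 ≡ 46, 58^128 ≡ 15 (mod 191).
Test 58^d mod 191 for each divisor d in increasing order:
58^1 ≡ 58
58^2 ≡ 117
58^5 = 58^4·58^1 ≡ 166
58^10 = 58^8·58^2 ≡ 52
58^19 = 58^16·58^2·58^1 ≡ 152
58^38 = 58^32·58^4·58^2 ≡ 184
58^95 = 58^64·58^16·58^8·58^4·58^2·58^1 ≡ 190
58^190 = 58^128·58^32·58^16·58^8·58^4·58^2 ≡ 1  ← first divisor giving 1
The order is 190.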